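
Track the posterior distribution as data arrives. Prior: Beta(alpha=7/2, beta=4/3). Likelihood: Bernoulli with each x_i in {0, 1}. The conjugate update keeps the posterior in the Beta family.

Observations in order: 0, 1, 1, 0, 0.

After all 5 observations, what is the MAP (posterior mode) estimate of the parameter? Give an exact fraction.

obs 1: x=0 → posterior Beta(7/2, 7/3)
obs 2: x=1 → posterior Beta(9/2, 7/3)
obs 3: x=1 → posterior Beta(11/2, 7/3)
obs 4: x=0 → posterior Beta(11/2, 10/3)
obs 5: x=0 → posterior Beta(11/2, 13/3)

27/47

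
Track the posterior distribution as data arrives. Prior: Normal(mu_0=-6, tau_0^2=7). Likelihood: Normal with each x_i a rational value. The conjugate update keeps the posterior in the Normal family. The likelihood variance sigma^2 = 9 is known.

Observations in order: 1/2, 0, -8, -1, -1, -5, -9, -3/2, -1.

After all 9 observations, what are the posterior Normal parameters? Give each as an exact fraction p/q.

mu_0=-59/18, tau_0^2=7/8

obs 1: x=1/2 → posterior Normal(-101/32, 63/16)
obs 2: x=0 → posterior Normal(-101/46, 63/23)
obs 3: x=-8 → posterior Normal(-71/20, 21/10)
obs 4: x=-1 → posterior Normal(-227/74, 63/37)
obs 5: x=-1 → posterior Normal(-241/88, 63/44)
obs 6: x=-5 → posterior Normal(-311/102, 21/17)
obs 7: x=-9 → posterior Normal(-437/116, 63/58)
obs 8: x=-3/2 → posterior Normal(-229/65, 63/65)
obs 9: x=-1 → posterior Normal(-59/18, 7/8)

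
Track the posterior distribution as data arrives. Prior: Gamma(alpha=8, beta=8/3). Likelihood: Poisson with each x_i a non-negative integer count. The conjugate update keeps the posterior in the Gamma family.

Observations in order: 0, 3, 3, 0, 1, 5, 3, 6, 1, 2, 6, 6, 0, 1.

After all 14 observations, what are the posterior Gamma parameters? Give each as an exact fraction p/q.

obs 1: x=0 → posterior Gamma(8, 11/3)
obs 2: x=3 → posterior Gamma(11, 14/3)
obs 3: x=3 → posterior Gamma(14, 17/3)
obs 4: x=0 → posterior Gamma(14, 20/3)
obs 5: x=1 → posterior Gamma(15, 23/3)
obs 6: x=5 → posterior Gamma(20, 26/3)
obs 7: x=3 → posterior Gamma(23, 29/3)
obs 8: x=6 → posterior Gamma(29, 32/3)
obs 9: x=1 → posterior Gamma(30, 35/3)
obs 10: x=2 → posterior Gamma(32, 38/3)
obs 11: x=6 → posterior Gamma(38, 41/3)
obs 12: x=6 → posterior Gamma(44, 44/3)
obs 13: x=0 → posterior Gamma(44, 47/3)
obs 14: x=1 → posterior Gamma(45, 50/3)

alpha=45, beta=50/3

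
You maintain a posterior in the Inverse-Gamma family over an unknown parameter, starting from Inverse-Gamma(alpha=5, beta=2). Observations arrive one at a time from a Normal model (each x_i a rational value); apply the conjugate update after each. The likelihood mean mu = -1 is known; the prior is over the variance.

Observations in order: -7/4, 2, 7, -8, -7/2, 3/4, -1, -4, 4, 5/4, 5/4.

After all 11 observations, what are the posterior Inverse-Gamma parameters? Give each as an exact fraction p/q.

alpha=21/2, beta=90

obs 1: x=-7/4 → posterior Inverse-Gamma(11/2, 73/32)
obs 2: x=2 → posterior Inverse-Gamma(6, 217/32)
obs 3: x=7 → posterior Inverse-Gamma(13/2, 1241/32)
obs 4: x=-8 → posterior Inverse-Gamma(7, 2025/32)
obs 5: x=-7/2 → posterior Inverse-Gamma(15/2, 2125/32)
obs 6: x=3/4 → posterior Inverse-Gamma(8, 1087/16)
obs 7: x=-1 → posterior Inverse-Gamma(17/2, 1087/16)
obs 8: x=-4 → posterior Inverse-Gamma(9, 1159/16)
obs 9: x=4 → posterior Inverse-Gamma(19/2, 1359/16)
obs 10: x=5/4 → posterior Inverse-Gamma(10, 2799/32)
obs 11: x=5/4 → posterior Inverse-Gamma(21/2, 90)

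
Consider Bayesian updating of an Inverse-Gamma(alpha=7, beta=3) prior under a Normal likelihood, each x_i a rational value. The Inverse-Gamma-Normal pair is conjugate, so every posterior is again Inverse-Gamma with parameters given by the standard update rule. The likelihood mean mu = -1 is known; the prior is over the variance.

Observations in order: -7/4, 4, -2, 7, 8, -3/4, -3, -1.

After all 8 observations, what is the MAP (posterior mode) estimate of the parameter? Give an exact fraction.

obs 1: x=-7/4 → posterior Inverse-Gamma(15/2, 105/32)
obs 2: x=4 → posterior Inverse-Gamma(8, 505/32)
obs 3: x=-2 → posterior Inverse-Gamma(17/2, 521/32)
obs 4: x=7 → posterior Inverse-Gamma(9, 1545/32)
obs 5: x=8 → posterior Inverse-Gamma(19/2, 2841/32)
obs 6: x=-3/4 → posterior Inverse-Gamma(10, 1421/16)
obs 7: x=-3 → posterior Inverse-Gamma(21/2, 1453/16)
obs 8: x=-1 → posterior Inverse-Gamma(11, 1453/16)

1453/192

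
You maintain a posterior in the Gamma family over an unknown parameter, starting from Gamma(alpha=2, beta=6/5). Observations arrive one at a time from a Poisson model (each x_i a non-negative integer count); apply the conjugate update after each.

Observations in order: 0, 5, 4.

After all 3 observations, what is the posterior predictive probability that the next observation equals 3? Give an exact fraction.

481631563245553875/2481152873203736576

obs 1: x=0 → posterior Gamma(2, 11/5)
obs 2: x=5 → posterior Gamma(7, 16/5)
obs 3: x=4 → posterior Gamma(11, 21/5)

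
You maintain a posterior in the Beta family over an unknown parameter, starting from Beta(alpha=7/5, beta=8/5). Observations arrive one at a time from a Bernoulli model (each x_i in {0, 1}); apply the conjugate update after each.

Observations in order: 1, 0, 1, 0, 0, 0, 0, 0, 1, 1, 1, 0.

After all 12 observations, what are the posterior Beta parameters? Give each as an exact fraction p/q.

obs 1: x=1 → posterior Beta(12/5, 8/5)
obs 2: x=0 → posterior Beta(12/5, 13/5)
obs 3: x=1 → posterior Beta(17/5, 13/5)
obs 4: x=0 → posterior Beta(17/5, 18/5)
obs 5: x=0 → posterior Beta(17/5, 23/5)
obs 6: x=0 → posterior Beta(17/5, 28/5)
obs 7: x=0 → posterior Beta(17/5, 33/5)
obs 8: x=0 → posterior Beta(17/5, 38/5)
obs 9: x=1 → posterior Beta(22/5, 38/5)
obs 10: x=1 → posterior Beta(27/5, 38/5)
obs 11: x=1 → posterior Beta(32/5, 38/5)
obs 12: x=0 → posterior Beta(32/5, 43/5)

alpha=32/5, beta=43/5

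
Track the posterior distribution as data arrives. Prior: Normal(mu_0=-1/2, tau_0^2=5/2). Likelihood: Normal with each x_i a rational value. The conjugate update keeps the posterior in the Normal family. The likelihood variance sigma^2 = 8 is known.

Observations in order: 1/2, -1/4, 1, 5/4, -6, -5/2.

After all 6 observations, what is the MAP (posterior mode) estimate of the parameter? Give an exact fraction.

-19/23

obs 1: x=1/2 → posterior Normal(-11/42, 40/21)
obs 2: x=-1/4 → posterior Normal(-27/104, 20/13)
obs 3: x=1 → posterior Normal(-7/124, 40/31)
obs 4: x=5/4 → posterior Normal(1/8, 10/9)
obs 5: x=-6 → posterior Normal(-51/82, 40/41)
obs 6: x=-5/2 → posterior Normal(-19/23, 20/23)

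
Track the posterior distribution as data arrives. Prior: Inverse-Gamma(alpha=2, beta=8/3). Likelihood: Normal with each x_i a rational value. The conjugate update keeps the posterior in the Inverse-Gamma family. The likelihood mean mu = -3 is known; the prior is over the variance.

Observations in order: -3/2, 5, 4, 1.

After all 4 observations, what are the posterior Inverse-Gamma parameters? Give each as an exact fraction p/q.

alpha=4, beta=1639/24

obs 1: x=-3/2 → posterior Inverse-Gamma(5/2, 91/24)
obs 2: x=5 → posterior Inverse-Gamma(3, 859/24)
obs 3: x=4 → posterior Inverse-Gamma(7/2, 1447/24)
obs 4: x=1 → posterior Inverse-Gamma(4, 1639/24)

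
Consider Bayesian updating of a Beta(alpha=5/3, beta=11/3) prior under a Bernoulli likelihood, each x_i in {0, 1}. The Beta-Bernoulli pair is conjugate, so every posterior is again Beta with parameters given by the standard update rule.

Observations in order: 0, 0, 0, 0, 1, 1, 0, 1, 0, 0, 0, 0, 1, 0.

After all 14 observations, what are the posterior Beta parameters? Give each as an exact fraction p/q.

alpha=17/3, beta=41/3

obs 1: x=0 → posterior Beta(5/3, 14/3)
obs 2: x=0 → posterior Beta(5/3, 17/3)
obs 3: x=0 → posterior Beta(5/3, 20/3)
obs 4: x=0 → posterior Beta(5/3, 23/3)
obs 5: x=1 → posterior Beta(8/3, 23/3)
obs 6: x=1 → posterior Beta(11/3, 23/3)
obs 7: x=0 → posterior Beta(11/3, 26/3)
obs 8: x=1 → posterior Beta(14/3, 26/3)
obs 9: x=0 → posterior Beta(14/3, 29/3)
obs 10: x=0 → posterior Beta(14/3, 32/3)
obs 11: x=0 → posterior Beta(14/3, 35/3)
obs 12: x=0 → posterior Beta(14/3, 38/3)
obs 13: x=1 → posterior Beta(17/3, 38/3)
obs 14: x=0 → posterior Beta(17/3, 41/3)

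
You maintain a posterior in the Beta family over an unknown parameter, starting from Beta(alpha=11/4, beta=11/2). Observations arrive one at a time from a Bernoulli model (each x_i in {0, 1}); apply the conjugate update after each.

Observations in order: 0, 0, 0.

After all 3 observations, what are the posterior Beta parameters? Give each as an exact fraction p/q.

alpha=11/4, beta=17/2

obs 1: x=0 → posterior Beta(11/4, 13/2)
obs 2: x=0 → posterior Beta(11/4, 15/2)
obs 3: x=0 → posterior Beta(11/4, 17/2)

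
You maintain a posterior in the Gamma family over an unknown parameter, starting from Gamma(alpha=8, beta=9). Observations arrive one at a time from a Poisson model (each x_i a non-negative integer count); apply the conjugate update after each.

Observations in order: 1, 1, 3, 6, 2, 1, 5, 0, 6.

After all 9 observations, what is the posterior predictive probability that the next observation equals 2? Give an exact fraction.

148920857981476969615748797913292988898869248/570658162108627174778971075491512021856922699

obs 1: x=1 → posterior Gamma(9, 10)
obs 2: x=1 → posterior Gamma(10, 11)
obs 3: x=3 → posterior Gamma(13, 12)
obs 4: x=6 → posterior Gamma(19, 13)
obs 5: x=2 → posterior Gamma(21, 14)
obs 6: x=1 → posterior Gamma(22, 15)
obs 7: x=5 → posterior Gamma(27, 16)
obs 8: x=0 → posterior Gamma(27, 17)
obs 9: x=6 → posterior Gamma(33, 18)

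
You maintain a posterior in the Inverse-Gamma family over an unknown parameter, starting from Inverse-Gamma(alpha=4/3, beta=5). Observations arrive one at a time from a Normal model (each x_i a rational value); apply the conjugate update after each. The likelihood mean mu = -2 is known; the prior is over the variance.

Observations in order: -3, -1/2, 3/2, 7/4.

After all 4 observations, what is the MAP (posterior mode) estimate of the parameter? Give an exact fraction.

1899/416

obs 1: x=-3 → posterior Inverse-Gamma(11/6, 11/2)
obs 2: x=-1/2 → posterior Inverse-Gamma(7/3, 53/8)
obs 3: x=3/2 → posterior Inverse-Gamma(17/6, 51/4)
obs 4: x=7/4 → posterior Inverse-Gamma(10/3, 633/32)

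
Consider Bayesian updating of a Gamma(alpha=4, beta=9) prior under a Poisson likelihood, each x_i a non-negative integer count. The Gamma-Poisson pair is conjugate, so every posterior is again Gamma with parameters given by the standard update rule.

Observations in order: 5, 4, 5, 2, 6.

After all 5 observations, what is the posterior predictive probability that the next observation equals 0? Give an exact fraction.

629983141281877223603213172736/3787675244106352329254150390625

obs 1: x=5 → posterior Gamma(9, 10)
obs 2: x=4 → posterior Gamma(13, 11)
obs 3: x=5 → posterior Gamma(18, 12)
obs 4: x=2 → posterior Gamma(20, 13)
obs 5: x=6 → posterior Gamma(26, 14)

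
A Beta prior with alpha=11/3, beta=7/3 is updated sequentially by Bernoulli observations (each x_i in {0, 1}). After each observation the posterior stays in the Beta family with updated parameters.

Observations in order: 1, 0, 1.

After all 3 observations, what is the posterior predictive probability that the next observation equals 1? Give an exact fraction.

17/27

obs 1: x=1 → posterior Beta(14/3, 7/3)
obs 2: x=0 → posterior Beta(14/3, 10/3)
obs 3: x=1 → posterior Beta(17/3, 10/3)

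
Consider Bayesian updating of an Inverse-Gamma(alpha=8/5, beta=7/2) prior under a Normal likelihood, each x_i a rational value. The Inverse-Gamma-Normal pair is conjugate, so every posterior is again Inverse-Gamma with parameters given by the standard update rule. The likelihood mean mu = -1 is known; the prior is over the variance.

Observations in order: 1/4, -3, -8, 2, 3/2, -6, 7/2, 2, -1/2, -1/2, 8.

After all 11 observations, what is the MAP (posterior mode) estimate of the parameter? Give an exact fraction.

obs 1: x=1/4 → posterior Inverse-Gamma(21/10, 137/32)
obs 2: x=-3 → posterior Inverse-Gamma(13/5, 201/32)
obs 3: x=-8 → posterior Inverse-Gamma(31/10, 985/32)
obs 4: x=2 → posterior Inverse-Gamma(18/5, 1129/32)
obs 5: x=3/2 → posterior Inverse-Gamma(41/10, 1229/32)
obs 6: x=-6 → posterior Inverse-Gamma(23/5, 1629/32)
obs 7: x=7/2 → posterior Inverse-Gamma(51/10, 1953/32)
obs 8: x=2 → posterior Inverse-Gamma(28/5, 2097/32)
obs 9: x=-1/2 → posterior Inverse-Gamma(61/10, 2101/32)
obs 10: x=-1/2 → posterior Inverse-Gamma(33/5, 2105/32)
obs 11: x=8 → posterior Inverse-Gamma(71/10, 3401/32)

17005/1296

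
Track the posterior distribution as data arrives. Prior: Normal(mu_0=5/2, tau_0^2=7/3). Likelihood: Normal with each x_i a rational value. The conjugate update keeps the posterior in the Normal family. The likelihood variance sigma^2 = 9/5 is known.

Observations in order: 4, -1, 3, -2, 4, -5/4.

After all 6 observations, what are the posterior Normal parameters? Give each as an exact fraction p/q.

mu_0=405/316, tau_0^2=21/79

obs 1: x=4 → posterior Normal(415/124, 63/62)
obs 2: x=-1 → posterior Normal(345/194, 63/97)
obs 3: x=3 → posterior Normal(185/88, 21/44)
obs 4: x=-2 → posterior Normal(415/334, 63/167)
obs 5: x=4 → posterior Normal(695/404, 63/202)
obs 6: x=-5/4 → posterior Normal(405/316, 21/79)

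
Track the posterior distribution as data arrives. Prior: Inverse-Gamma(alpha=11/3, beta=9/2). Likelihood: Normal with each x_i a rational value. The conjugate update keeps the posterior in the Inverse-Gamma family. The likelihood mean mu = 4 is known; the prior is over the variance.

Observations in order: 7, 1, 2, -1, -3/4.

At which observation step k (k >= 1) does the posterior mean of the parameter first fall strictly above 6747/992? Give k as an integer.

obs 1: x=7 → posterior Inverse-Gamma(25/6, 9)
obs 2: x=1 → posterior Inverse-Gamma(14/3, 27/2)
obs 3: x=2 → posterior Inverse-Gamma(31/6, 31/2)
obs 4: x=-1 → posterior Inverse-Gamma(17/3, 28)
obs 5: x=-3/4 → posterior Inverse-Gamma(37/6, 1257/32)

k = 5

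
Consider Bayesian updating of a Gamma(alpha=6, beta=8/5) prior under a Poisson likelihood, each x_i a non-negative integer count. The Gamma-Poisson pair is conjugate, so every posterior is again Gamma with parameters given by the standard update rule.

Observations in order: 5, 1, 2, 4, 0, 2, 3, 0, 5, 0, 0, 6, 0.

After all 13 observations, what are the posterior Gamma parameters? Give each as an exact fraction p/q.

alpha=34, beta=73/5

obs 1: x=5 → posterior Gamma(11, 13/5)
obs 2: x=1 → posterior Gamma(12, 18/5)
obs 3: x=2 → posterior Gamma(14, 23/5)
obs 4: x=4 → posterior Gamma(18, 28/5)
obs 5: x=0 → posterior Gamma(18, 33/5)
obs 6: x=2 → posterior Gamma(20, 38/5)
obs 7: x=3 → posterior Gamma(23, 43/5)
obs 8: x=0 → posterior Gamma(23, 48/5)
obs 9: x=5 → posterior Gamma(28, 53/5)
obs 10: x=0 → posterior Gamma(28, 58/5)
obs 11: x=0 → posterior Gamma(28, 63/5)
obs 12: x=6 → posterior Gamma(34, 68/5)
obs 13: x=0 → posterior Gamma(34, 73/5)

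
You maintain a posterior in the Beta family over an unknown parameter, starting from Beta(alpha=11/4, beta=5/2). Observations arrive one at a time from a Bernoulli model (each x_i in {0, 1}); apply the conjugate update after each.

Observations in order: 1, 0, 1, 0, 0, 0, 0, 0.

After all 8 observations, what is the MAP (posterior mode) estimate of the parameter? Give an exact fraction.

1/3

obs 1: x=1 → posterior Beta(15/4, 5/2)
obs 2: x=0 → posterior Beta(15/4, 7/2)
obs 3: x=1 → posterior Beta(19/4, 7/2)
obs 4: x=0 → posterior Beta(19/4, 9/2)
obs 5: x=0 → posterior Beta(19/4, 11/2)
obs 6: x=0 → posterior Beta(19/4, 13/2)
obs 7: x=0 → posterior Beta(19/4, 15/2)
obs 8: x=0 → posterior Beta(19/4, 17/2)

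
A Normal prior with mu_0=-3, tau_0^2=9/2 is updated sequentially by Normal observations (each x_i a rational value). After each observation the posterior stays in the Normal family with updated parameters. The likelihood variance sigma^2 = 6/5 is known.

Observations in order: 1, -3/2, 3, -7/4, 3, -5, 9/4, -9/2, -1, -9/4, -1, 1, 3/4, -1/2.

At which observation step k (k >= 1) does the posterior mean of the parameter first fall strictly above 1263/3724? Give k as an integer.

k = 3

obs 1: x=1 → posterior Normal(3/19, 18/19)
obs 2: x=-3/2 → posterior Normal(-39/68, 9/17)
obs 3: x=3 → posterior Normal(51/98, 18/49)
obs 4: x=-7/4 → posterior Normal(-3/256, 9/32)
obs 5: x=3 → posterior Normal(177/316, 18/79)
obs 6: x=-5 → posterior Normal(-123/376, 9/47)
obs 7: x=9/4 → posterior Normal(3/109, 18/109)
obs 8: x=-9/2 → posterior Normal(-129/248, 9/62)
obs 9: x=-1 → posterior Normal(-159/278, 18/139)
obs 10: x=-9/4 → posterior Normal(-453/616, 9/77)
obs 11: x=-1 → posterior Normal(-513/676, 18/169)
obs 12: x=1 → posterior Normal(-453/736, 9/92)
obs 13: x=3/4 → posterior Normal(-102/199, 18/199)
obs 14: x=-1/2 → posterior Normal(-219/428, 9/107)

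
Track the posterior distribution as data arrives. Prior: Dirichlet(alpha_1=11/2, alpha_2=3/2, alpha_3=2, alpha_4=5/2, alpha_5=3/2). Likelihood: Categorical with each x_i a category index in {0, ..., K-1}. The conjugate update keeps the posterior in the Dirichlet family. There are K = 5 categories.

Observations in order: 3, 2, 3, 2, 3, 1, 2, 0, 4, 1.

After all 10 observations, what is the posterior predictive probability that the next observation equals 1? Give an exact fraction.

7/46

obs 1: x=3 → posterior Dirichlet(11/2, 3/2, 2, 7/2, 3/2)
obs 2: x=2 → posterior Dirichlet(11/2, 3/2, 3, 7/2, 3/2)
obs 3: x=3 → posterior Dirichlet(11/2, 3/2, 3, 9/2, 3/2)
obs 4: x=2 → posterior Dirichlet(11/2, 3/2, 4, 9/2, 3/2)
obs 5: x=3 → posterior Dirichlet(11/2, 3/2, 4, 11/2, 3/2)
obs 6: x=1 → posterior Dirichlet(11/2, 5/2, 4, 11/2, 3/2)
obs 7: x=2 → posterior Dirichlet(11/2, 5/2, 5, 11/2, 3/2)
obs 8: x=0 → posterior Dirichlet(13/2, 5/2, 5, 11/2, 3/2)
obs 9: x=4 → posterior Dirichlet(13/2, 5/2, 5, 11/2, 5/2)
obs 10: x=1 → posterior Dirichlet(13/2, 7/2, 5, 11/2, 5/2)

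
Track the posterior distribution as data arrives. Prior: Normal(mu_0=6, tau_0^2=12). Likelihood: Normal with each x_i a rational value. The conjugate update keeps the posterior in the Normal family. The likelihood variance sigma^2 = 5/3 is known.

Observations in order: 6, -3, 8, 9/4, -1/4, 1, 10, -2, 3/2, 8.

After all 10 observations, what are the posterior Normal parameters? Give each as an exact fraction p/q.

mu_0=1164/365, tau_0^2=12/73

obs 1: x=6 → posterior Normal(6, 60/41)
obs 2: x=-3 → posterior Normal(138/77, 60/77)
obs 3: x=8 → posterior Normal(426/113, 60/113)
obs 4: x=9/4 → posterior Normal(507/149, 60/149)
obs 5: x=-1/4 → posterior Normal(498/185, 12/37)
obs 6: x=1 → posterior Normal(534/221, 60/221)
obs 7: x=10 → posterior Normal(894/257, 60/257)
obs 8: x=-2 → posterior Normal(822/293, 60/293)
obs 9: x=3/2 → posterior Normal(876/329, 60/329)
obs 10: x=8 → posterior Normal(1164/365, 12/73)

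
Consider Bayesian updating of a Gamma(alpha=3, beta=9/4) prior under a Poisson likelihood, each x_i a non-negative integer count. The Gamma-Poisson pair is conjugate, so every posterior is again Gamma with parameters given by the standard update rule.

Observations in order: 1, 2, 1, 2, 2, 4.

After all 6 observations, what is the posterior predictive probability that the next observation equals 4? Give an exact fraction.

46953772345991215836922475520/624931990990842127748277129373

obs 1: x=1 → posterior Gamma(4, 13/4)
obs 2: x=2 → posterior Gamma(6, 17/4)
obs 3: x=1 → posterior Gamma(7, 21/4)
obs 4: x=2 → posterior Gamma(9, 25/4)
obs 5: x=2 → posterior Gamma(11, 29/4)
obs 6: x=4 → posterior Gamma(15, 33/4)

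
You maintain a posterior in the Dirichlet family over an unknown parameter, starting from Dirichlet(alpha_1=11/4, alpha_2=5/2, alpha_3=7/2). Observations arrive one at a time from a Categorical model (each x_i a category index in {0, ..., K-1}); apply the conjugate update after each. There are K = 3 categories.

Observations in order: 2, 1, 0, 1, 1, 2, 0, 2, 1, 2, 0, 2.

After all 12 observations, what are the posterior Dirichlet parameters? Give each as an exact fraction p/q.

alpha_1=23/4, alpha_2=13/2, alpha_3=17/2

obs 1: x=2 → posterior Dirichlet(11/4, 5/2, 9/2)
obs 2: x=1 → posterior Dirichlet(11/4, 7/2, 9/2)
obs 3: x=0 → posterior Dirichlet(15/4, 7/2, 9/2)
obs 4: x=1 → posterior Dirichlet(15/4, 9/2, 9/2)
obs 5: x=1 → posterior Dirichlet(15/4, 11/2, 9/2)
obs 6: x=2 → posterior Dirichlet(15/4, 11/2, 11/2)
obs 7: x=0 → posterior Dirichlet(19/4, 11/2, 11/2)
obs 8: x=2 → posterior Dirichlet(19/4, 11/2, 13/2)
obs 9: x=1 → posterior Dirichlet(19/4, 13/2, 13/2)
obs 10: x=2 → posterior Dirichlet(19/4, 13/2, 15/2)
obs 11: x=0 → posterior Dirichlet(23/4, 13/2, 15/2)
obs 12: x=2 → posterior Dirichlet(23/4, 13/2, 17/2)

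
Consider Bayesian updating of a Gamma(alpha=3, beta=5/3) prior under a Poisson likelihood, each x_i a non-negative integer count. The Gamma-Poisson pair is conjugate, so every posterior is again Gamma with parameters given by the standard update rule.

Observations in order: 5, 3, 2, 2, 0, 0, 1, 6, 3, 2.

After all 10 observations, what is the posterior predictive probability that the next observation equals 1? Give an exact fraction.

39657215412305866862110666930675506591796875/171372331490336173605981741257818705594679296

obs 1: x=5 → posterior Gamma(8, 8/3)
obs 2: x=3 → posterior Gamma(11, 11/3)
obs 3: x=2 → posterior Gamma(13, 14/3)
obs 4: x=2 → posterior Gamma(15, 17/3)
obs 5: x=0 → posterior Gamma(15, 20/3)
obs 6: x=0 → posterior Gamma(15, 23/3)
obs 7: x=1 → posterior Gamma(16, 26/3)
obs 8: x=6 → posterior Gamma(22, 29/3)
obs 9: x=3 → posterior Gamma(25, 32/3)
obs 10: x=2 → posterior Gamma(27, 35/3)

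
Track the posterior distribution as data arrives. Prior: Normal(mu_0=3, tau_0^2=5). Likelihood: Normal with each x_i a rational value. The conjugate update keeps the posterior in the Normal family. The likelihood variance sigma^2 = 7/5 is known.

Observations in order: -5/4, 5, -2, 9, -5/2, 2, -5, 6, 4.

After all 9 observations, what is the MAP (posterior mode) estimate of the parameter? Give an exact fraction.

1609/928

obs 1: x=-5/4 → posterior Normal(-41/128, 35/32)
obs 2: x=5 → posterior Normal(153/76, 35/57)
obs 3: x=-2 → posterior Normal(259/328, 35/82)
obs 4: x=9 → posterior Normal(1159/428, 35/107)
obs 5: x=-5/2 → posterior Normal(303/176, 35/132)
obs 6: x=2 → posterior Normal(1109/628, 35/157)
obs 7: x=-5 → posterior Normal(87/104, 5/26)
obs 8: x=6 → posterior Normal(403/276, 35/207)
obs 9: x=4 → posterior Normal(1609/928, 35/232)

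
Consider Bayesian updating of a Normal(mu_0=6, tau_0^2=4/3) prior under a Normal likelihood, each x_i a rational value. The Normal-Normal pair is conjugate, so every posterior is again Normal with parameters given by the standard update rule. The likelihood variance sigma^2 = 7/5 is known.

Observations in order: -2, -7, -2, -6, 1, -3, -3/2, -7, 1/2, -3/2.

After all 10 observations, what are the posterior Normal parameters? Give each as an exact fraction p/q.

obs 1: x=-2 → posterior Normal(86/41, 28/41)
obs 2: x=-7 → posterior Normal(-54/61, 28/61)
obs 3: x=-2 → posterior Normal(-94/81, 28/81)
obs 4: x=-6 → posterior Normal(-214/101, 28/101)
obs 5: x=1 → posterior Normal(-194/121, 28/121)
obs 6: x=-3 → posterior Normal(-254/141, 28/141)
obs 7: x=-3/2 → posterior Normal(-284/161, 4/23)
obs 8: x=-7 → posterior Normal(-424/181, 28/181)
obs 9: x=1/2 → posterior Normal(-138/67, 28/201)
obs 10: x=-3/2 → posterior Normal(-444/221, 28/221)

mu_0=-444/221, tau_0^2=28/221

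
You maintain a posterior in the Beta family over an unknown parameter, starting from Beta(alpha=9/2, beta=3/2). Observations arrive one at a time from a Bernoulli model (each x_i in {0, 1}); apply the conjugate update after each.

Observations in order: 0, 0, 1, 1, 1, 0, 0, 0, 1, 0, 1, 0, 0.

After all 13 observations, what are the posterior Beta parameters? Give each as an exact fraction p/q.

obs 1: x=0 → posterior Beta(9/2, 5/2)
obs 2: x=0 → posterior Beta(9/2, 7/2)
obs 3: x=1 → posterior Beta(11/2, 7/2)
obs 4: x=1 → posterior Beta(13/2, 7/2)
obs 5: x=1 → posterior Beta(15/2, 7/2)
obs 6: x=0 → posterior Beta(15/2, 9/2)
obs 7: x=0 → posterior Beta(15/2, 11/2)
obs 8: x=0 → posterior Beta(15/2, 13/2)
obs 9: x=1 → posterior Beta(17/2, 13/2)
obs 10: x=0 → posterior Beta(17/2, 15/2)
obs 11: x=1 → posterior Beta(19/2, 15/2)
obs 12: x=0 → posterior Beta(19/2, 17/2)
obs 13: x=0 → posterior Beta(19/2, 19/2)

alpha=19/2, beta=19/2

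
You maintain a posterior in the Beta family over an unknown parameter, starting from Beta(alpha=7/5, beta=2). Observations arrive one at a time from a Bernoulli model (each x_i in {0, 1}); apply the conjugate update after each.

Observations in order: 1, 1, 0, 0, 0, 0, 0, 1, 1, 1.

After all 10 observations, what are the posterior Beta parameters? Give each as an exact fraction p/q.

obs 1: x=1 → posterior Beta(12/5, 2)
obs 2: x=1 → posterior Beta(17/5, 2)
obs 3: x=0 → posterior Beta(17/5, 3)
obs 4: x=0 → posterior Beta(17/5, 4)
obs 5: x=0 → posterior Beta(17/5, 5)
obs 6: x=0 → posterior Beta(17/5, 6)
obs 7: x=0 → posterior Beta(17/5, 7)
obs 8: x=1 → posterior Beta(22/5, 7)
obs 9: x=1 → posterior Beta(27/5, 7)
obs 10: x=1 → posterior Beta(32/5, 7)

alpha=32/5, beta=7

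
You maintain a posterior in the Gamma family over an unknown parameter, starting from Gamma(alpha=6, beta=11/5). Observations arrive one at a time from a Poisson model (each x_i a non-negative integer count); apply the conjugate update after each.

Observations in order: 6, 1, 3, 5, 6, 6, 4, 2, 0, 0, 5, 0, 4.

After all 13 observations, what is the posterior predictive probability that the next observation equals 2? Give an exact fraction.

18632816423203964962572524982241975309975078808087787438959999061463154701354593686655913164800/88537996291958256446260440678593208943077817551131498658191653913030830300434060998128233014667

obs 1: x=6 → posterior Gamma(12, 16/5)
obs 2: x=1 → posterior Gamma(13, 21/5)
obs 3: x=3 → posterior Gamma(16, 26/5)
obs 4: x=5 → posterior Gamma(21, 31/5)
obs 5: x=6 → posterior Gamma(27, 36/5)
obs 6: x=6 → posterior Gamma(33, 41/5)
obs 7: x=4 → posterior Gamma(37, 46/5)
obs 8: x=2 → posterior Gamma(39, 51/5)
obs 9: x=0 → posterior Gamma(39, 56/5)
obs 10: x=0 → posterior Gamma(39, 61/5)
obs 11: x=5 → posterior Gamma(44, 66/5)
obs 12: x=0 → posterior Gamma(44, 71/5)
obs 13: x=4 → posterior Gamma(48, 76/5)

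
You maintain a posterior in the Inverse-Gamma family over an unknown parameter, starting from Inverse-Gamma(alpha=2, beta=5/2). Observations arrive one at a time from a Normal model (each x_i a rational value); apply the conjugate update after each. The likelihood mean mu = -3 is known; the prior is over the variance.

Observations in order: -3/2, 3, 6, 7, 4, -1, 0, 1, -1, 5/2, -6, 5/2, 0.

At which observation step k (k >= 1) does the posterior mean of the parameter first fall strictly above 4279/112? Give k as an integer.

obs 1: x=-3/2 → posterior Inverse-Gamma(5/2, 29/8)
obs 2: x=3 → posterior Inverse-Gamma(3, 173/8)
obs 3: x=6 → posterior Inverse-Gamma(7/2, 497/8)
obs 4: x=7 → posterior Inverse-Gamma(4, 897/8)
obs 5: x=4 → posterior Inverse-Gamma(9/2, 1093/8)
obs 6: x=-1 → posterior Inverse-Gamma(5, 1109/8)
obs 7: x=0 → posterior Inverse-Gamma(11/2, 1145/8)
obs 8: x=1 → posterior Inverse-Gamma(6, 1209/8)
obs 9: x=-1 → posterior Inverse-Gamma(13/2, 1225/8)
obs 10: x=5/2 → posterior Inverse-Gamma(7, 673/4)
obs 11: x=-6 → posterior Inverse-Gamma(15/2, 691/4)
obs 12: x=5/2 → posterior Inverse-Gamma(8, 1503/8)
obs 13: x=0 → posterior Inverse-Gamma(17/2, 1539/8)

k = 5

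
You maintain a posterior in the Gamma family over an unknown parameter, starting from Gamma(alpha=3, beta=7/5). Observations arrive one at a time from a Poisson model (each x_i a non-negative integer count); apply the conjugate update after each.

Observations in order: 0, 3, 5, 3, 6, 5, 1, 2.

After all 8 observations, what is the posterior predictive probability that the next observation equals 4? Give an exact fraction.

1295530899184278031684472299633632951966436390678665625/8167835760036914488254418108462708901695678621570564096

obs 1: x=0 → posterior Gamma(3, 12/5)
obs 2: x=3 → posterior Gamma(6, 17/5)
obs 3: x=5 → posterior Gamma(11, 22/5)
obs 4: x=3 → posterior Gamma(14, 27/5)
obs 5: x=6 → posterior Gamma(20, 32/5)
obs 6: x=5 → posterior Gamma(25, 37/5)
obs 7: x=1 → posterior Gamma(26, 42/5)
obs 8: x=2 → posterior Gamma(28, 47/5)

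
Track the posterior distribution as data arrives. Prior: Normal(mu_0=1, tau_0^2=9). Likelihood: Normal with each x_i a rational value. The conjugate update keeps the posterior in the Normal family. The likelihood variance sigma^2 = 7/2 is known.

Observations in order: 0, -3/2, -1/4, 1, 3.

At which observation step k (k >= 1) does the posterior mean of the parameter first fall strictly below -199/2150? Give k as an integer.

k = 2

obs 1: x=0 → posterior Normal(7/25, 63/25)
obs 2: x=-3/2 → posterior Normal(-20/43, 63/43)
obs 3: x=-1/4 → posterior Normal(-49/122, 63/61)
obs 4: x=1 → posterior Normal(-13/158, 63/79)
obs 5: x=3 → posterior Normal(95/194, 63/97)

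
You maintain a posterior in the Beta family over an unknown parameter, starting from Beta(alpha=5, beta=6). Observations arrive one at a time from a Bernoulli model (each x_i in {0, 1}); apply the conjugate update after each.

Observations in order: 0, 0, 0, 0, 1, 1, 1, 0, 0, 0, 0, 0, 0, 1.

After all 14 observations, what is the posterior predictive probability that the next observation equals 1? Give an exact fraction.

9/25

obs 1: x=0 → posterior Beta(5, 7)
obs 2: x=0 → posterior Beta(5, 8)
obs 3: x=0 → posterior Beta(5, 9)
obs 4: x=0 → posterior Beta(5, 10)
obs 5: x=1 → posterior Beta(6, 10)
obs 6: x=1 → posterior Beta(7, 10)
obs 7: x=1 → posterior Beta(8, 10)
obs 8: x=0 → posterior Beta(8, 11)
obs 9: x=0 → posterior Beta(8, 12)
obs 10: x=0 → posterior Beta(8, 13)
obs 11: x=0 → posterior Beta(8, 14)
obs 12: x=0 → posterior Beta(8, 15)
obs 13: x=0 → posterior Beta(8, 16)
obs 14: x=1 → posterior Beta(9, 16)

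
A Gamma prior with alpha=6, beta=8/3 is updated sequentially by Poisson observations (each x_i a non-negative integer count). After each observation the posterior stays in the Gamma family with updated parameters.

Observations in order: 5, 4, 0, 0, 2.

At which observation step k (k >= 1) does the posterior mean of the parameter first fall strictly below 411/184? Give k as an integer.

obs 1: x=5 → posterior Gamma(11, 11/3)
obs 2: x=4 → posterior Gamma(15, 14/3)
obs 3: x=0 → posterior Gamma(15, 17/3)
obs 4: x=0 → posterior Gamma(15, 20/3)
obs 5: x=2 → posterior Gamma(17, 23/3)

k = 5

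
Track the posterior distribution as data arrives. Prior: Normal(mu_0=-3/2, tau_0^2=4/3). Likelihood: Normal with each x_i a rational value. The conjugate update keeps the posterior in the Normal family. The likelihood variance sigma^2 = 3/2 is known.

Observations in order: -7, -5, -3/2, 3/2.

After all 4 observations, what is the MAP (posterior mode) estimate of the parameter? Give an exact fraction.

obs 1: x=-7 → posterior Normal(-139/34, 12/17)
obs 2: x=-5 → posterior Normal(-219/50, 12/25)
obs 3: x=-3/2 → posterior Normal(-81/22, 4/11)
obs 4: x=3/2 → posterior Normal(-219/82, 12/41)

-219/82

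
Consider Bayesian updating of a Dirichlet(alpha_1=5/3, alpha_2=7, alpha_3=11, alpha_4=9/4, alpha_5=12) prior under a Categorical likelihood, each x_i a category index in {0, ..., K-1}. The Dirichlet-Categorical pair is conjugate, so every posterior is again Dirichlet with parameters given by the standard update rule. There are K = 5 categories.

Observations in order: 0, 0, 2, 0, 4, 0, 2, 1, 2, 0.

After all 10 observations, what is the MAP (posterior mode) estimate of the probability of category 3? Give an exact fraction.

obs 1: x=0 → posterior Dirichlet(8/3, 7, 11, 9/4, 12)
obs 2: x=0 → posterior Dirichlet(11/3, 7, 11, 9/4, 12)
obs 3: x=2 → posterior Dirichlet(11/3, 7, 12, 9/4, 12)
obs 4: x=0 → posterior Dirichlet(14/3, 7, 12, 9/4, 12)
obs 5: x=4 → posterior Dirichlet(14/3, 7, 12, 9/4, 13)
obs 6: x=0 → posterior Dirichlet(17/3, 7, 12, 9/4, 13)
obs 7: x=2 → posterior Dirichlet(17/3, 7, 13, 9/4, 13)
obs 8: x=1 → posterior Dirichlet(17/3, 8, 13, 9/4, 13)
obs 9: x=2 → posterior Dirichlet(17/3, 8, 14, 9/4, 13)
obs 10: x=0 → posterior Dirichlet(20/3, 8, 14, 9/4, 13)

15/467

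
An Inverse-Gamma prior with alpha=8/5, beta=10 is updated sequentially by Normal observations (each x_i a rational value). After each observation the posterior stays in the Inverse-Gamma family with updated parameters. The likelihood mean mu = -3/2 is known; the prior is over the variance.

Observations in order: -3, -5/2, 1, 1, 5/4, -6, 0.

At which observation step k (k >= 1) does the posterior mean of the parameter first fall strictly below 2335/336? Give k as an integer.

k = 4

obs 1: x=-3 → posterior Inverse-Gamma(21/10, 89/8)
obs 2: x=-5/2 → posterior Inverse-Gamma(13/5, 93/8)
obs 3: x=1 → posterior Inverse-Gamma(31/10, 59/4)
obs 4: x=1 → posterior Inverse-Gamma(18/5, 143/8)
obs 5: x=5/4 → posterior Inverse-Gamma(41/10, 693/32)
obs 6: x=-6 → posterior Inverse-Gamma(23/5, 1017/32)
obs 7: x=0 → posterior Inverse-Gamma(51/10, 1053/32)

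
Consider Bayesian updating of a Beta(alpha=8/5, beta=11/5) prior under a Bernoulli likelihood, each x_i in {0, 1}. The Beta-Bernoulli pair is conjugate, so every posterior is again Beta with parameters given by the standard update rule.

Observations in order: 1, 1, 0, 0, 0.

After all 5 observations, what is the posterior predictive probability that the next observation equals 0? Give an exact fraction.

13/22

obs 1: x=1 → posterior Beta(13/5, 11/5)
obs 2: x=1 → posterior Beta(18/5, 11/5)
obs 3: x=0 → posterior Beta(18/5, 16/5)
obs 4: x=0 → posterior Beta(18/5, 21/5)
obs 5: x=0 → posterior Beta(18/5, 26/5)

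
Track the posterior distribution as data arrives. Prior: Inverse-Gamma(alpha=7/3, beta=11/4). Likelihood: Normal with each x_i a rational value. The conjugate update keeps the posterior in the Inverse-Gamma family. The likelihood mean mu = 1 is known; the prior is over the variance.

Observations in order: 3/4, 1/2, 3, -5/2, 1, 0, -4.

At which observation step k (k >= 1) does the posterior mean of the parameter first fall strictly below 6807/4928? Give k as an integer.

obs 1: x=3/4 → posterior Inverse-Gamma(17/6, 89/32)
obs 2: x=1/2 → posterior Inverse-Gamma(10/3, 93/32)
obs 3: x=3 → posterior Inverse-Gamma(23/6, 157/32)
obs 4: x=-5/2 → posterior Inverse-Gamma(13/3, 353/32)
obs 5: x=1 → posterior Inverse-Gamma(29/6, 353/32)
obs 6: x=0 → posterior Inverse-Gamma(16/3, 369/32)
obs 7: x=-4 → posterior Inverse-Gamma(35/6, 769/32)

k = 2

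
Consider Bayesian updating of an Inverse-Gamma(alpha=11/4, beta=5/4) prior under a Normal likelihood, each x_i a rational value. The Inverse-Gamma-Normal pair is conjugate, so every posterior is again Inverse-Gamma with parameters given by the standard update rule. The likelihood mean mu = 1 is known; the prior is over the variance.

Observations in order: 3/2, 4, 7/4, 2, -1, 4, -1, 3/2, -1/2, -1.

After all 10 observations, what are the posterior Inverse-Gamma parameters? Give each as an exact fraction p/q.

obs 1: x=3/2 → posterior Inverse-Gamma(13/4, 11/8)
obs 2: x=4 → posterior Inverse-Gamma(15/4, 47/8)
obs 3: x=7/4 → posterior Inverse-Gamma(17/4, 197/32)
obs 4: x=2 → posterior Inverse-Gamma(19/4, 213/32)
obs 5: x=-1 → posterior Inverse-Gamma(21/4, 277/32)
obs 6: x=4 → posterior Inverse-Gamma(23/4, 421/32)
obs 7: x=-1 → posterior Inverse-Gamma(25/4, 485/32)
obs 8: x=3/2 → posterior Inverse-Gamma(27/4, 489/32)
obs 9: x=-1/2 → posterior Inverse-Gamma(29/4, 525/32)
obs 10: x=-1 → posterior Inverse-Gamma(31/4, 589/32)

alpha=31/4, beta=589/32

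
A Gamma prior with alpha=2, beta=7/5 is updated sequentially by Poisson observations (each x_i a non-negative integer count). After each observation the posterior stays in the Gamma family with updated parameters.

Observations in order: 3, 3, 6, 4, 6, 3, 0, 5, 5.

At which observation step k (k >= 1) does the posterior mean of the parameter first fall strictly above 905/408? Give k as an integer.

k = 2

obs 1: x=3 → posterior Gamma(5, 12/5)
obs 2: x=3 → posterior Gamma(8, 17/5)
obs 3: x=6 → posterior Gamma(14, 22/5)
obs 4: x=4 → posterior Gamma(18, 27/5)
obs 5: x=6 → posterior Gamma(24, 32/5)
obs 6: x=3 → posterior Gamma(27, 37/5)
obs 7: x=0 → posterior Gamma(27, 42/5)
obs 8: x=5 → posterior Gamma(32, 47/5)
obs 9: x=5 → posterior Gamma(37, 52/5)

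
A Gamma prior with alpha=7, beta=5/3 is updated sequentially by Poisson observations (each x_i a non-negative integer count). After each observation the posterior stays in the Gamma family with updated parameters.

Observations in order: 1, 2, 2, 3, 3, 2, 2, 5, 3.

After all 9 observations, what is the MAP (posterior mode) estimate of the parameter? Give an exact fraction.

obs 1: x=1 → posterior Gamma(8, 8/3)
obs 2: x=2 → posterior Gamma(10, 11/3)
obs 3: x=2 → posterior Gamma(12, 14/3)
obs 4: x=3 → posterior Gamma(15, 17/3)
obs 5: x=3 → posterior Gamma(18, 20/3)
obs 6: x=2 → posterior Gamma(20, 23/3)
obs 7: x=2 → posterior Gamma(22, 26/3)
obs 8: x=5 → posterior Gamma(27, 29/3)
obs 9: x=3 → posterior Gamma(30, 32/3)

87/32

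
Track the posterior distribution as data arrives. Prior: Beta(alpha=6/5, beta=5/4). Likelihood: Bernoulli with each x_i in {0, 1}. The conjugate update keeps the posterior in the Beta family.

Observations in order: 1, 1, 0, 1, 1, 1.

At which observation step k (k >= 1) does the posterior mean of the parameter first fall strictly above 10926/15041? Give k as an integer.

k = 6

obs 1: x=1 → posterior Beta(11/5, 5/4)
obs 2: x=1 → posterior Beta(16/5, 5/4)
obs 3: x=0 → posterior Beta(16/5, 9/4)
obs 4: x=1 → posterior Beta(21/5, 9/4)
obs 5: x=1 → posterior Beta(26/5, 9/4)
obs 6: x=1 → posterior Beta(31/5, 9/4)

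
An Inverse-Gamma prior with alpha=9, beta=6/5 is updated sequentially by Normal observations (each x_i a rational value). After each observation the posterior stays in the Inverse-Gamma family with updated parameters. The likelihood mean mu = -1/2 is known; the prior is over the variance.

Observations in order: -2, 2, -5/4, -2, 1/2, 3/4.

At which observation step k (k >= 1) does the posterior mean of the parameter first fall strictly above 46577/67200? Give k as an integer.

k = 5

obs 1: x=-2 → posterior Inverse-Gamma(19/2, 93/40)
obs 2: x=2 → posterior Inverse-Gamma(10, 109/20)
obs 3: x=-5/4 → posterior Inverse-Gamma(21/2, 917/160)
obs 4: x=-2 → posterior Inverse-Gamma(11, 1097/160)
obs 5: x=1/2 → posterior Inverse-Gamma(23/2, 1177/160)
obs 6: x=3/4 → posterior Inverse-Gamma(12, 651/80)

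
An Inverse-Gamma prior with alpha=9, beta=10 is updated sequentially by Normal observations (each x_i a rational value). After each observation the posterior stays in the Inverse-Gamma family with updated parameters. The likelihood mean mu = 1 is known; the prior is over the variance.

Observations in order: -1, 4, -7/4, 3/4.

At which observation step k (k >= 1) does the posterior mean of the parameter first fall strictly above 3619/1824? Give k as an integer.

obs 1: x=-1 → posterior Inverse-Gamma(19/2, 12)
obs 2: x=4 → posterior Inverse-Gamma(10, 33/2)
obs 3: x=-7/4 → posterior Inverse-Gamma(21/2, 649/32)
obs 4: x=3/4 → posterior Inverse-Gamma(11, 325/16)

k = 3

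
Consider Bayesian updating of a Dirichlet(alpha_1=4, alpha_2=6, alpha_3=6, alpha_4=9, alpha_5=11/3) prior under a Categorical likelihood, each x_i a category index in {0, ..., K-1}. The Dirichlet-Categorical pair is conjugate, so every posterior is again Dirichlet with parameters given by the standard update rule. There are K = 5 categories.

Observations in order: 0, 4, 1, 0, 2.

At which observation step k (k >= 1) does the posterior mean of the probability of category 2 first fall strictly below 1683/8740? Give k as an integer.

k = 3

obs 1: x=0 → posterior Dirichlet(5, 6, 6, 9, 11/3)
obs 2: x=4 → posterior Dirichlet(5, 6, 6, 9, 14/3)
obs 3: x=1 → posterior Dirichlet(5, 7, 6, 9, 14/3)
obs 4: x=0 → posterior Dirichlet(6, 7, 6, 9, 14/3)
obs 5: x=2 → posterior Dirichlet(6, 7, 7, 9, 14/3)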